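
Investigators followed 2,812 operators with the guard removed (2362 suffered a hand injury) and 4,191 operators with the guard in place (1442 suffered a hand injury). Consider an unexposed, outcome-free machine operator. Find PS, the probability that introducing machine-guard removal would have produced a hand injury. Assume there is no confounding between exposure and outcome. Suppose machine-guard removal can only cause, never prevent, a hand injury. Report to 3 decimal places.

p₁ = P(outcome | exposed) = 2362/2812 = 0.83997
p₀ = P(outcome | unexposed) = 1442/4191 = 0.34407
Under exogeneity and monotonicity, PS = (p₁ − p₀) / (1 − p₀).
PS = (0.83997 − 0.34407) / (1 − 0.34407) = 0.4959 / 0.65593 ≈ 0.7560

PS ≈ 0.756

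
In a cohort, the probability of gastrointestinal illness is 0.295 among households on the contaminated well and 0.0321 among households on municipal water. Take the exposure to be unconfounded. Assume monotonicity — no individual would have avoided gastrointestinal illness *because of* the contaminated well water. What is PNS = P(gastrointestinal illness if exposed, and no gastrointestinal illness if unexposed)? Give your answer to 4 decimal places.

Let p₁ = 0.295, p₀ = 0.0321.
Under exogeneity and monotonicity, PNS = p₁ − p₀.
PNS = 0.295 − 0.0321 = 0.2629

PNS ≈ 0.2629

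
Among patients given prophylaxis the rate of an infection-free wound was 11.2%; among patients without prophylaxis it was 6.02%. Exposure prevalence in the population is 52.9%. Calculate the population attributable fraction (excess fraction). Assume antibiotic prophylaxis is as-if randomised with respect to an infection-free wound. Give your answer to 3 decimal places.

p₁ = 0.112, p₀ = 0.0602.
Overall risk P(Y=1) = π·p₁ + (1−π)·p₀ = 0.529×0.112 + 0.471×0.0602 = 0.087602.
Under exogeneity, PAF = [P(Y=1) − p₀] / P(Y=1).
PAF = (0.087602 − 0.0602) / 0.087602 ≈ 0.3128

PAF ≈ 0.313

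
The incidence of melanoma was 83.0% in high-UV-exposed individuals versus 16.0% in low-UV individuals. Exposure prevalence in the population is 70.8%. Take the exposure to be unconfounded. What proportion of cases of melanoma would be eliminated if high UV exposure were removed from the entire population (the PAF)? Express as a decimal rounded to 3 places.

PAF ≈ 0.748

p₁ = 0.83, p₀ = 0.16.
Overall risk P(Y=1) = π·p₁ + (1−π)·p₀ = 0.708×0.83 + 0.292×0.16 = 0.63436.
Under exogeneity, PAF = [P(Y=1) − p₀] / P(Y=1).
PAF = (0.63436 − 0.16) / 0.63436 ≈ 0.7478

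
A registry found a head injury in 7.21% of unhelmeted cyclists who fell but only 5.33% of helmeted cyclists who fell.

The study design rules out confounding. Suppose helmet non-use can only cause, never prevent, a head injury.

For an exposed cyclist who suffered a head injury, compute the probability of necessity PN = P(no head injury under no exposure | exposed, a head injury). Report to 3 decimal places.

p₁ = 0.0721, p₀ = 0.0533.
Under exogeneity and monotonicity, PN = (p₁ − p₀) / p₁.
PN = (0.0721 − 0.0533) / 0.0721 = 0.0188 / 0.0721 ≈ 0.2607

PN ≈ 0.261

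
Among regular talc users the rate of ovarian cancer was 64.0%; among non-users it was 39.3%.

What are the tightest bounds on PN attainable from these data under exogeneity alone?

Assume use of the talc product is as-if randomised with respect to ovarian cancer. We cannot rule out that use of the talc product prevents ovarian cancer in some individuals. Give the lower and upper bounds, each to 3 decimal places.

p₁ = 0.64, p₀ = 0.393.
Under exogeneity alone the bounds on PN are max{0,(p₁−p₀)/p₁} ≤ PN ≤ min{1,(1−p₀)/p₁}.
  lower = (p₁ − p₀)/p₁ = 0.247 / 0.64 ≈ 0.3859
  upper = min{1, (1 − p₀)/p₁} = 0.607 / 0.64 ≈ 0.9484

0.386 ≤ PN ≤ 0.948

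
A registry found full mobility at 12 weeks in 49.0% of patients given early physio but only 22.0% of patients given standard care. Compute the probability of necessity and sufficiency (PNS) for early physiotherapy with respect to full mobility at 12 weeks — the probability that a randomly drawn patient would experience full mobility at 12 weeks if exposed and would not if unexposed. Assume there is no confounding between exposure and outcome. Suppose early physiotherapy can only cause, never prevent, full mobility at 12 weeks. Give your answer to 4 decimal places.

PNS ≈ 0.2700

p₁ = 0.49, p₀ = 0.22.
Under exogeneity and monotonicity, PNS = p₁ − p₀.
PNS = 0.49 − 0.22 = 0.27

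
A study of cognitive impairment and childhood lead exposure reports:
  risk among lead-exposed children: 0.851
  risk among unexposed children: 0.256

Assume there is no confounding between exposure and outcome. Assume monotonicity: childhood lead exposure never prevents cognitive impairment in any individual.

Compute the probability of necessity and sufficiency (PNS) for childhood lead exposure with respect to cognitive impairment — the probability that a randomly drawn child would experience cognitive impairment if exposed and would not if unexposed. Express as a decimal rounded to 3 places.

PNS ≈ 0.595

Let p₁ = 0.851, p₀ = 0.256.
Under exogeneity and monotonicity, PNS = p₁ − p₀.
PNS = 0.851 − 0.256 = 0.595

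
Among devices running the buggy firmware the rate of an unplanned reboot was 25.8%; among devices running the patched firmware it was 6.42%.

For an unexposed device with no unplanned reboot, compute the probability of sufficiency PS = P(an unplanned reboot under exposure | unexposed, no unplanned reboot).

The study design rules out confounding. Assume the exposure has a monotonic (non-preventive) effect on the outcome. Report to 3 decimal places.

PS ≈ 0.207

p₁ = 0.258, p₀ = 0.0642.
Under exogeneity and monotonicity, PS = (p₁ − p₀) / (1 − p₀).
PS = (0.258 − 0.0642) / (1 − 0.0642) = 0.1938 / 0.9358 ≈ 0.2071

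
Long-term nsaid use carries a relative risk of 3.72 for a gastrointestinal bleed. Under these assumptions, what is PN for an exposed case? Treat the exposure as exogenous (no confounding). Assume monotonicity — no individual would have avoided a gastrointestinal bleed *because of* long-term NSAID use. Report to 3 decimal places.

PN ≈ 0.731

Under exogeneity and monotonicity, PN = (RR − 1) / RR = 1 − 1/RR.
PN = (3.72 − 1) / 3.72 = 2.72 / 3.72 ≈ 0.7312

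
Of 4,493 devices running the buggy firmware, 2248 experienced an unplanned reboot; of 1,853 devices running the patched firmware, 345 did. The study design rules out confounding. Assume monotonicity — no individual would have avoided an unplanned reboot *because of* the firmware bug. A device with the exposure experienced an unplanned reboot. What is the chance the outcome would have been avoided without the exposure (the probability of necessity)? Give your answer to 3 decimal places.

p₁ = P(outcome | exposed) = 2248/4493 = 0.50033
p₀ = P(outcome | unexposed) = 345/1853 = 0.18618
Under exogeneity and monotonicity, PN = (p₁ − p₀) / p₁.
PN = (0.50033 − 0.18618) / 0.50033 = 0.31415 / 0.50033 ≈ 0.6279

PN ≈ 0.628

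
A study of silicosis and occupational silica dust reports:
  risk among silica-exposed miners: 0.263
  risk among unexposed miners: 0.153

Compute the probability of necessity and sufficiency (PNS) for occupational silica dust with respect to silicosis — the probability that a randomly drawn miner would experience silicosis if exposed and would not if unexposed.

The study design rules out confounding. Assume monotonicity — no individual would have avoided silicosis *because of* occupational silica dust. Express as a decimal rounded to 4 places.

Let p₁ = 0.263, p₀ = 0.153.
Under exogeneity and monotonicity, PNS = p₁ − p₀.
PNS = 0.263 − 0.153 = 0.11

PNS ≈ 0.1100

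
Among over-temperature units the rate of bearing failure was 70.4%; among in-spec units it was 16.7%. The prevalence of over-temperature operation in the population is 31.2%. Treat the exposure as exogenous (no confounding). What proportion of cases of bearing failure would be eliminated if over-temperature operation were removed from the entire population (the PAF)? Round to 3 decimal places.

PAF ≈ 0.501

p₁ = 0.704, p₀ = 0.167.
Overall risk P(Y=1) = π·p₁ + (1−π)·p₀ = 0.312×0.704 + 0.688×0.167 = 0.33454.
Under exogeneity, PAF = [P(Y=1) − p₀] / P(Y=1).
PAF = (0.33454 − 0.167) / 0.33454 ≈ 0.5008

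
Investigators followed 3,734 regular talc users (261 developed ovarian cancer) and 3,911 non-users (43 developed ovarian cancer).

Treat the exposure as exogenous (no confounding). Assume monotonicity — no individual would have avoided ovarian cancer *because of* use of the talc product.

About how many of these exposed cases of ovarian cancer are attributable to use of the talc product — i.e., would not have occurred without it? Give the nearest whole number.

about 220 cases

p₁ = P(outcome | exposed) = 261/3734 = 0.069898
p₀ = P(outcome | unexposed) = 43/3911 = 0.010995
PN = (p₁ − p₀)/p₁ = (0.069898 − 0.010995) / 0.069898 ≈ 0.84271.
Attributable cases ≈ PN × (exposed cases) = 0.84271 × 261 ≈ 219.95.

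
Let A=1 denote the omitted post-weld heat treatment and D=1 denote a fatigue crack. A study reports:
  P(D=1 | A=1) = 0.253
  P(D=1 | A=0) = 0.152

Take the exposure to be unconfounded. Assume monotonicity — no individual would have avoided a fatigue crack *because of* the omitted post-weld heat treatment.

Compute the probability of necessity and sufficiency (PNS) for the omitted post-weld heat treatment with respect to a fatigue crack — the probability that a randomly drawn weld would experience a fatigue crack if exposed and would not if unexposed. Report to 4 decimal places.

Let p₁ = 0.253, p₀ = 0.152.
Under exogeneity and monotonicity, PNS = p₁ − p₀.
PNS = 0.253 − 0.152 = 0.101

PNS ≈ 0.1010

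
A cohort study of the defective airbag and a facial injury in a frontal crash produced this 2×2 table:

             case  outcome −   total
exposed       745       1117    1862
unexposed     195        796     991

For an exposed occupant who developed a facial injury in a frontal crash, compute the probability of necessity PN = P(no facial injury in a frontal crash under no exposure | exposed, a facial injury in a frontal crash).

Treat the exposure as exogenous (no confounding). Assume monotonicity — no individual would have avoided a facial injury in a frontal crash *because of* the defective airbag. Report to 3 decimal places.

PN ≈ 0.508

p₁ = P(outcome | exposed) = 745/1862 = 0.40011
p₀ = P(outcome | unexposed) = 195/991 = 0.19677
Under exogeneity and monotonicity, PN = (p₁ − p₀) / p₁.
PN = (0.40011 − 0.19677) / 0.40011 = 0.20334 / 0.40011 ≈ 0.5082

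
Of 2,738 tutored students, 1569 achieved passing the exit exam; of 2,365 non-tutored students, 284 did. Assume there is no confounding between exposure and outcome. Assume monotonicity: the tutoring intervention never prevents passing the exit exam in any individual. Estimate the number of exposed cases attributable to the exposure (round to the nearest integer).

p₁ = P(outcome | exposed) = 1569/2738 = 0.57305
p₀ = P(outcome | unexposed) = 284/2365 = 0.12008
PN = (p₁ − p₀)/p₁ = (0.57305 − 0.12008) / 0.57305 ≈ 0.79045.
Attributable cases ≈ PN × (exposed cases) = 0.79045 × 1569 ≈ 1240.21.

about 1240 cases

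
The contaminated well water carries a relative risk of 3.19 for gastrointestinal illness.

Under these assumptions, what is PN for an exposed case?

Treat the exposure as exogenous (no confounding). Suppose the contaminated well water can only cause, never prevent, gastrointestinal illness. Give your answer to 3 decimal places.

Under exogeneity and monotonicity, PN = (RR − 1) / RR = 1 − 1/RR.
PN = (3.19 − 1) / 3.19 = 2.19 / 3.19 ≈ 0.6865

PN ≈ 0.687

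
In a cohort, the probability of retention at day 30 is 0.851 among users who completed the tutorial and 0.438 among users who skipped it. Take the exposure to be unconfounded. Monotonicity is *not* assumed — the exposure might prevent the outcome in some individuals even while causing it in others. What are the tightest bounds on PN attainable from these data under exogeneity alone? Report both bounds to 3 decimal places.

0.485 ≤ PN ≤ 0.660

Let p₁ = 0.851, p₀ = 0.438.
Under exogeneity alone the bounds on PN are max{0,(p₁−p₀)/p₁} ≤ PN ≤ min{1,(1−p₀)/p₁}.
  lower = (p₁ − p₀)/p₁ = 0.413 / 0.851 ≈ 0.4853
  upper = min{1, (1 − p₀)/p₁} = 0.562 / 0.851 ≈ 0.6604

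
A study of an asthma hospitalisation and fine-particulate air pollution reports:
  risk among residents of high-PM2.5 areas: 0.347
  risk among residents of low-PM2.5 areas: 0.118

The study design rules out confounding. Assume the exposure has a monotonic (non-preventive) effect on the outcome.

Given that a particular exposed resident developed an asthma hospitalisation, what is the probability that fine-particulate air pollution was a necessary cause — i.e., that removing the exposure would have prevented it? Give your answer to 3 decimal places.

PN ≈ 0.660

Let p₁ = 0.347, p₀ = 0.118.
Under exogeneity and monotonicity, PN = (p₁ − p₀) / p₁.
PN = (0.347 − 0.118) / 0.347 = 0.229 / 0.347 ≈ 0.6599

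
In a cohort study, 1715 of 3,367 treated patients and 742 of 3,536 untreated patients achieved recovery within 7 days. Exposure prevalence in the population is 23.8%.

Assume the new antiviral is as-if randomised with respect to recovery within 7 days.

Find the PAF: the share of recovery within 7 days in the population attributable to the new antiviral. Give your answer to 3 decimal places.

PAF ≈ 0.254

p₁ = P(outcome | exposed) = 1715/3367 = 0.50936
p₀ = P(outcome | unexposed) = 742/3536 = 0.20984
Overall risk P(Y=1) = π·p₁ + (1−π)·p₀ = 0.238×0.50936 + 0.762×0.20984 = 0.28113.
Under exogeneity, PAF = [P(Y=1) − p₀] / P(Y=1).
PAF = (0.28113 − 0.20984) / 0.28113 ≈ 0.2536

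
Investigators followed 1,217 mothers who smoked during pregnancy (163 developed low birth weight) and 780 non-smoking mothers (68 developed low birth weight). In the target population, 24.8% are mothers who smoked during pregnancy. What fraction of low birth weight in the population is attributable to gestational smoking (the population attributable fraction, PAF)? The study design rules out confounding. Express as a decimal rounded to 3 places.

p₁ = P(outcome | exposed) = 163/1217 = 0.13394
p₀ = P(outcome | unexposed) = 68/780 = 0.087179
Overall risk P(Y=1) = π·p₁ + (1−π)·p₀ = 0.248×0.13394 + 0.752×0.087179 = 0.098775.
Under exogeneity, PAF = [P(Y=1) − p₀] / P(Y=1).
PAF = (0.098775 − 0.087179) / 0.098775 ≈ 0.1174

PAF ≈ 0.117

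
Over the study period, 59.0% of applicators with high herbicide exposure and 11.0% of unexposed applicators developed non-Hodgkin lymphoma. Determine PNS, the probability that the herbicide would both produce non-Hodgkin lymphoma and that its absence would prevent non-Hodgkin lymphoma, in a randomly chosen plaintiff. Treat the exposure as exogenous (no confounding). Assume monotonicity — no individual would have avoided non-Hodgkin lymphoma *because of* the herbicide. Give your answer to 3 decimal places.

p₁ = 0.59, p₀ = 0.11.
Under exogeneity and monotonicity, PNS = p₁ − p₀.
PNS = 0.59 − 0.11 = 0.48

PNS ≈ 0.480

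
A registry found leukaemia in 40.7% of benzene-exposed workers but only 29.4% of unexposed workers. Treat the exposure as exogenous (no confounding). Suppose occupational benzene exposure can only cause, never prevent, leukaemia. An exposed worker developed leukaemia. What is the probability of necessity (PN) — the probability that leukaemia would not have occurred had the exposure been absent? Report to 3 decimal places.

p₁ = 0.407, p₀ = 0.294.
Under exogeneity and monotonicity, PN = (p₁ − p₀) / p₁.
PN = (0.407 − 0.294) / 0.407 = 0.113 / 0.407 ≈ 0.2776

PN ≈ 0.278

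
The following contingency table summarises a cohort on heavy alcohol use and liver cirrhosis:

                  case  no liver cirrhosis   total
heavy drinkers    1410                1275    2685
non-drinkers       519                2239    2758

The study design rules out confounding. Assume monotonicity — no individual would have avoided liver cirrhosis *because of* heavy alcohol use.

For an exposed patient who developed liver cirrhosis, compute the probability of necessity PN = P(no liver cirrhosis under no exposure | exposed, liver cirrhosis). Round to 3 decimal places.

p₁ = P(outcome | exposed) = 1410/2685 = 0.52514
p₀ = P(outcome | unexposed) = 519/2758 = 0.18818
Under exogeneity and monotonicity, PN = (p₁ − p₀) / p₁.
PN = (0.52514 − 0.18818) / 0.52514 = 0.33696 / 0.52514 ≈ 0.6417

PN ≈ 0.642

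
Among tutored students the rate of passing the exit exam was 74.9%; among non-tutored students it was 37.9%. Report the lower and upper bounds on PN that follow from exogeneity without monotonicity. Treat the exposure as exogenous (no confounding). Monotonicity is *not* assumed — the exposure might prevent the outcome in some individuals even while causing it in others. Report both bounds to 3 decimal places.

0.494 ≤ PN ≤ 0.829

p₁ = 0.749, p₀ = 0.379.
Under exogeneity alone the bounds on PN are max{0,(p₁−p₀)/p₁} ≤ PN ≤ min{1,(1−p₀)/p₁}.
  lower = (p₁ − p₀)/p₁ = 0.37 / 0.749 ≈ 0.4940
  upper = min{1, (1 − p₀)/p₁} = 0.621 / 0.749 ≈ 0.8291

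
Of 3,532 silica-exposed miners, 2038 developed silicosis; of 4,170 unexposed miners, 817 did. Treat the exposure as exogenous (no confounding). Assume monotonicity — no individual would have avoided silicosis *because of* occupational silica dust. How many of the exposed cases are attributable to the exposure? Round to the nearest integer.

about 1346 cases

p₁ = P(outcome | exposed) = 2038/3532 = 0.57701
p₀ = P(outcome | unexposed) = 817/4170 = 0.19592
PN = (p₁ − p₀)/p₁ = (0.57701 − 0.19592) / 0.57701 ≈ 0.66045.
Attributable cases ≈ PN × (exposed cases) = 0.66045 × 2038 ≈ 1346.00.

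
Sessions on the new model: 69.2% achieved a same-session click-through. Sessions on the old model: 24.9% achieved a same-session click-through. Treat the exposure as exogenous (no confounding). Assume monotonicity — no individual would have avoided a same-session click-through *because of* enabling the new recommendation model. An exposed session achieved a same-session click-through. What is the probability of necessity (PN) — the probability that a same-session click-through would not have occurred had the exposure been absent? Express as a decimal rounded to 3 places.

p₁ = 0.692, p₀ = 0.249.
Under exogeneity and monotonicity, PN = (p₁ − p₀) / p₁.
PN = (0.692 − 0.249) / 0.692 = 0.443 / 0.692 ≈ 0.6402

PN ≈ 0.640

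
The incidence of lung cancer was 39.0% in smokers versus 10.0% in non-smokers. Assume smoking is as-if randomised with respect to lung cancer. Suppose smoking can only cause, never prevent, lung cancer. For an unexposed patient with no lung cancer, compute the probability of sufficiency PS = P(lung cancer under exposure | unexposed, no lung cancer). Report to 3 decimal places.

p₁ = 0.39, p₀ = 0.1.
Under exogeneity and monotonicity, PS = (p₁ − p₀) / (1 − p₀).
PS = (0.39 − 0.1) / (1 − 0.1) = 0.29 / 0.9 ≈ 0.3222

PS ≈ 0.322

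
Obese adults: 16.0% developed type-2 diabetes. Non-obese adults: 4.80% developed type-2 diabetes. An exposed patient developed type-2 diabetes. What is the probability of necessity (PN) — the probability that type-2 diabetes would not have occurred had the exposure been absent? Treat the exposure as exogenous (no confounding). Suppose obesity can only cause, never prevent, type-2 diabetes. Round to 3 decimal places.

p₁ = 0.16, p₀ = 0.048.
Under exogeneity and monotonicity, PN = (p₁ − p₀) / p₁.
PN = (0.16 − 0.048) / 0.16 = 0.112 / 0.16 ≈ 0.7000

PN ≈ 0.700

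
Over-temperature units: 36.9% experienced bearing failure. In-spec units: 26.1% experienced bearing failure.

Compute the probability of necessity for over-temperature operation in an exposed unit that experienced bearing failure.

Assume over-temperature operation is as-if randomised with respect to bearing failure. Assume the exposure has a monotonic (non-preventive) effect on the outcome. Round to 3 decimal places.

PN ≈ 0.293

p₁ = 0.369, p₀ = 0.261.
Under exogeneity and monotonicity, PN = (p₁ − p₀) / p₁.
PN = (0.369 − 0.261) / 0.369 = 0.108 / 0.369 ≈ 0.2927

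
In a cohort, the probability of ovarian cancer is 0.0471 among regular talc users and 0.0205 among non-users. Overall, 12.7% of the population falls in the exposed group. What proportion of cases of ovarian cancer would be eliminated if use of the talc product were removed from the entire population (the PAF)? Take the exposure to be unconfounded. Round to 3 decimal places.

PAF ≈ 0.141

Let p₁ = 0.0471, p₀ = 0.0205.
Overall risk P(Y=1) = π·p₁ + (1−π)·p₀ = 0.127×0.0471 + 0.873×0.0205 = 0.023878.
Under exogeneity, PAF = [P(Y=1) − p₀] / P(Y=1).
PAF = (0.023878 − 0.0205) / 0.023878 ≈ 0.1415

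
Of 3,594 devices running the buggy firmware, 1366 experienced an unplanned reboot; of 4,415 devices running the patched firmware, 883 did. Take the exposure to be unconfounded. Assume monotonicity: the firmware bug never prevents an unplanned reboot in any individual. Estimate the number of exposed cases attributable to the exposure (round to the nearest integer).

about 647 cases

p₁ = P(outcome | exposed) = 1366/3594 = 0.38008
p₀ = P(outcome | unexposed) = 883/4415 = 0.2
PN = (p₁ − p₀)/p₁ = (0.38008 − 0.2) / 0.38008 ≈ 0.47379.
Attributable cases ≈ PN × (exposed cases) = 0.47379 × 1366 ≈ 647.20.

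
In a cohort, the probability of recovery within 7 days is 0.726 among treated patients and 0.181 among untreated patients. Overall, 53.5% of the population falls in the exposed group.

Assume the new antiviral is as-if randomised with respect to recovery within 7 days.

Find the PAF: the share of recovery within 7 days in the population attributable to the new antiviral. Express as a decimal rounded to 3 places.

PAF ≈ 0.617

Let p₁ = 0.726, p₀ = 0.181.
Overall risk P(Y=1) = π·p₁ + (1−π)·p₀ = 0.535×0.726 + 0.465×0.181 = 0.47258.
Under exogeneity, PAF = [P(Y=1) − p₀] / P(Y=1).
PAF = (0.47258 − 0.181) / 0.47258 ≈ 0.6170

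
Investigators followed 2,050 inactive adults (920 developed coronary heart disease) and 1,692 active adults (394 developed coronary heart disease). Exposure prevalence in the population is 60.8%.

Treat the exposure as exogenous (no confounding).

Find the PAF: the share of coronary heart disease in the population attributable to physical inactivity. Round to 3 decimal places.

PAF ≈ 0.361

p₁ = P(outcome | exposed) = 920/2050 = 0.44878
p₀ = P(outcome | unexposed) = 394/1692 = 0.23286
Overall risk P(Y=1) = π·p₁ + (1−π)·p₀ = 0.608×0.44878 + 0.392×0.23286 = 0.36414.
Under exogeneity, PAF = [P(Y=1) − p₀] / P(Y=1).
PAF = (0.36414 − 0.23286) / 0.36414 ≈ 0.3605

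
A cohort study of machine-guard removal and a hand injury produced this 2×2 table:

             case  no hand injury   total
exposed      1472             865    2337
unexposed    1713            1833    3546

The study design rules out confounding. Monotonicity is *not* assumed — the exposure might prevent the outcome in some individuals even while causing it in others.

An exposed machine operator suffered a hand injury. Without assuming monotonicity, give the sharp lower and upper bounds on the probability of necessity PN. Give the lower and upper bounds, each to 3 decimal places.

p₁ = P(outcome | exposed) = 1472/2337 = 0.62987
p₀ = P(outcome | unexposed) = 1713/3546 = 0.48308
Under exogeneity alone the bounds on PN are max{0,(p₁−p₀)/p₁} ≤ PN ≤ min{1,(1−p₀)/p₁}.
  lower = (p₁ − p₀)/p₁ = 0.14679 / 0.62987 ≈ 0.2330
  upper = min{1, (1 − p₀)/p₁} = 0.51692 / 0.62987 ≈ 0.8207

0.233 ≤ PN ≤ 0.821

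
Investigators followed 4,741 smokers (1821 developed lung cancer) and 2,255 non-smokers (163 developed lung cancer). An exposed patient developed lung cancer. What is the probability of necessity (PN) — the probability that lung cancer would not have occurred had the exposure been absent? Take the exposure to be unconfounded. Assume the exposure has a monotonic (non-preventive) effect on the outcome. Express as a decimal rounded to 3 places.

p₁ = P(outcome | exposed) = 1821/4741 = 0.3841
p₀ = P(outcome | unexposed) = 163/2255 = 0.072284
Under exogeneity and monotonicity, PN = (p₁ − p₀) / p₁.
PN = (0.3841 − 0.072284) / 0.3841 = 0.31181 / 0.3841 ≈ 0.8118

PN ≈ 0.812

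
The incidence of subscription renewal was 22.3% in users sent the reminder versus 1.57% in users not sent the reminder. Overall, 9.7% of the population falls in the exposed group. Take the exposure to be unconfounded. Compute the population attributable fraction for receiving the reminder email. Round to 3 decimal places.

p₁ = 0.223, p₀ = 0.0157.
Overall risk P(Y=1) = π·p₁ + (1−π)·p₀ = 0.097×0.223 + 0.903×0.0157 = 0.035808.
Under exogeneity, PAF = [P(Y=1) − p₀] / P(Y=1).
PAF = (0.035808 − 0.0157) / 0.035808 ≈ 0.5616

PAF ≈ 0.562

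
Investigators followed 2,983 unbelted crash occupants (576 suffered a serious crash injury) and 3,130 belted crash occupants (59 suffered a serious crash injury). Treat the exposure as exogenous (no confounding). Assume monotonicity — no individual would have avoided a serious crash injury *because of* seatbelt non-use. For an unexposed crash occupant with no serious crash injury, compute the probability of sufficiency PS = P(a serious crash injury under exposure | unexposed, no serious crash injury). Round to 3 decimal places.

PS ≈ 0.178

p₁ = P(outcome | exposed) = 576/2983 = 0.19309
p₀ = P(outcome | unexposed) = 59/3130 = 0.01885
Under exogeneity and monotonicity, PS = (p₁ − p₀) / (1 − p₀).
PS = (0.19309 − 0.01885) / (1 − 0.01885) = 0.17424 / 0.98115 ≈ 0.1776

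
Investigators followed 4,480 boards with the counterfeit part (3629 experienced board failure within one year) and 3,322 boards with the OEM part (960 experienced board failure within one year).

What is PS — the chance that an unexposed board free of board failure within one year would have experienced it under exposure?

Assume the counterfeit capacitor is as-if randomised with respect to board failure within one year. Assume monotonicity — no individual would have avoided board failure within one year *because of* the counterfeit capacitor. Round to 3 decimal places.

p₁ = P(outcome | exposed) = 3629/4480 = 0.81004
p₀ = P(outcome | unexposed) = 960/3322 = 0.28898
Under exogeneity and monotonicity, PS = (p₁ − p₀) / (1 − p₀).
PS = (0.81004 − 0.28898) / (1 − 0.28898) = 0.52106 / 0.71102 ≈ 0.7328

PS ≈ 0.733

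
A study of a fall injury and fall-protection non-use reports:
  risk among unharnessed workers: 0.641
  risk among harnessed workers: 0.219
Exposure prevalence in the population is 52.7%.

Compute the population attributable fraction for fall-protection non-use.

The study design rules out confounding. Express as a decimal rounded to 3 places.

Let p₁ = 0.641, p₀ = 0.219.
Overall risk P(Y=1) = π·p₁ + (1−π)·p₀ = 0.527×0.641 + 0.473×0.219 = 0.44139.
Under exogeneity, PAF = [P(Y=1) − p₀] / P(Y=1).
PAF = (0.44139 − 0.219) / 0.44139 ≈ 0.5038

PAF ≈ 0.504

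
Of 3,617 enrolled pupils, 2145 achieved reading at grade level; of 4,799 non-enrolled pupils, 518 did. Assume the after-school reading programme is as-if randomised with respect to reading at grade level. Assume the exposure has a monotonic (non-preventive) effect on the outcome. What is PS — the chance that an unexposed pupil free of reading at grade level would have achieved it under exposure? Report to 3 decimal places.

p₁ = P(outcome | exposed) = 2145/3617 = 0.59303
p₀ = P(outcome | unexposed) = 518/4799 = 0.10794
Under exogeneity and monotonicity, PS = (p₁ − p₀) / (1 − p₀).
PS = (0.59303 − 0.10794) / (1 − 0.10794) = 0.48509 / 0.89206 ≈ 0.5438

PS ≈ 0.544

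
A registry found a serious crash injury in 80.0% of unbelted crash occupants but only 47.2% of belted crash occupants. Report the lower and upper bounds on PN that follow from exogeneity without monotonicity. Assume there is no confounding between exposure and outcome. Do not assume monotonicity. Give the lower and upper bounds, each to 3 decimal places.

0.410 ≤ PN ≤ 0.660

p₁ = 0.8, p₀ = 0.472.
Under exogeneity alone the bounds on PN are max{0,(p₁−p₀)/p₁} ≤ PN ≤ min{1,(1−p₀)/p₁}.
  lower = (p₁ − p₀)/p₁ = 0.328 / 0.8 ≈ 0.4100
  upper = min{1, (1 − p₀)/p₁} = 0.528 / 0.8 ≈ 0.6600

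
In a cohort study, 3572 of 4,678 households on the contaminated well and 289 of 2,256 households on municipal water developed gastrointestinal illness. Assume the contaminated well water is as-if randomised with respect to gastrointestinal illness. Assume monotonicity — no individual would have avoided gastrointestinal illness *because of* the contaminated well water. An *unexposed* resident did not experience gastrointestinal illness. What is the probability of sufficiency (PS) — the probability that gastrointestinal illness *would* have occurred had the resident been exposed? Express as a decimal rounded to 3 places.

p₁ = P(outcome | exposed) = 3572/4678 = 0.76357
p₀ = P(outcome | unexposed) = 289/2256 = 0.1281
Under exogeneity and monotonicity, PS = (p₁ − p₀) / (1 − p₀).
PS = (0.76357 − 0.1281) / (1 − 0.1281) = 0.63547 / 0.8719 ≈ 0.7288

PS ≈ 0.729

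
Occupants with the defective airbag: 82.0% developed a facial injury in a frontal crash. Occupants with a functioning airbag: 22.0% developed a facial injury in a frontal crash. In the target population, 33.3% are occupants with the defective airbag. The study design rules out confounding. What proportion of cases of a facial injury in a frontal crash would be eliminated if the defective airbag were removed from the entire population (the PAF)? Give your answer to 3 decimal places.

p₁ = 0.82, p₀ = 0.22.
Overall risk P(Y=1) = π·p₁ + (1−π)·p₀ = 0.333×0.82 + 0.667×0.22 = 0.4198.
Under exogeneity, PAF = [P(Y=1) − p₀] / P(Y=1).
PAF = (0.4198 − 0.22) / 0.4198 ≈ 0.4759

PAF ≈ 0.476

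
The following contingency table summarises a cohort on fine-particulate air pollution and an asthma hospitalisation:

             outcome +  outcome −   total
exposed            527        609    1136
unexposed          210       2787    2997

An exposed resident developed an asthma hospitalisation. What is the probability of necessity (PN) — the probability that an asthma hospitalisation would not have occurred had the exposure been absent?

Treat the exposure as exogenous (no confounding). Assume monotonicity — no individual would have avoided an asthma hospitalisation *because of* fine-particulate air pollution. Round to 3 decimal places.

p₁ = P(outcome | exposed) = 527/1136 = 0.46391
p₀ = P(outcome | unexposed) = 210/2997 = 0.07007
Under exogeneity and monotonicity, PN = (p₁ − p₀) / p₁.
PN = (0.46391 − 0.07007) / 0.46391 = 0.39384 / 0.46391 ≈ 0.8490

PN ≈ 0.849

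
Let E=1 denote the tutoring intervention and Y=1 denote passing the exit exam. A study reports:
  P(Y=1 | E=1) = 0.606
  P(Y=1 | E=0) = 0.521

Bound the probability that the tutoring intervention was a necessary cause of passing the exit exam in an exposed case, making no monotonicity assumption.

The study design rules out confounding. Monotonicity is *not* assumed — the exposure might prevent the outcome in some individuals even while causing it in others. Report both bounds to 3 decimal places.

0.140 ≤ PN ≤ 0.790

Let p₁ = 0.606, p₀ = 0.521.
Under exogeneity alone the bounds on PN are max{0,(p₁−p₀)/p₁} ≤ PN ≤ min{1,(1−p₀)/p₁}.
  lower = (p₁ − p₀)/p₁ = 0.085 / 0.606 ≈ 0.1403
  upper = min{1, (1 − p₀)/p₁} = 0.479 / 0.606 ≈ 0.7904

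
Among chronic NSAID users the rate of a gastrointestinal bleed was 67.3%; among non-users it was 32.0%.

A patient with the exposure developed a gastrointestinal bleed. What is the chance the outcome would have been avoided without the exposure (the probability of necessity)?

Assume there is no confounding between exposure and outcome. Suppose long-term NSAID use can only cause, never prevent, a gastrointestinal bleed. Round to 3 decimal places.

p₁ = 0.673, p₀ = 0.32.
Under exogeneity and monotonicity, PN = (p₁ − p₀) / p₁.
PN = (0.673 − 0.32) / 0.673 = 0.353 / 0.673 ≈ 0.5245

PN ≈ 0.525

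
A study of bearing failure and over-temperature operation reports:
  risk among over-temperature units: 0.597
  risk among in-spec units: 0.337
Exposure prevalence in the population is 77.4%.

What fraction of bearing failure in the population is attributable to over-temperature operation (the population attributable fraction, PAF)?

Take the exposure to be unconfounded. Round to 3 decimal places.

PAF ≈ 0.374

Let p₁ = 0.597, p₀ = 0.337.
Overall risk P(Y=1) = π·p₁ + (1−π)·p₀ = 0.774×0.597 + 0.226×0.337 = 0.53824.
Under exogeneity, PAF = [P(Y=1) − p₀] / P(Y=1).
PAF = (0.53824 − 0.337) / 0.53824 ≈ 0.3739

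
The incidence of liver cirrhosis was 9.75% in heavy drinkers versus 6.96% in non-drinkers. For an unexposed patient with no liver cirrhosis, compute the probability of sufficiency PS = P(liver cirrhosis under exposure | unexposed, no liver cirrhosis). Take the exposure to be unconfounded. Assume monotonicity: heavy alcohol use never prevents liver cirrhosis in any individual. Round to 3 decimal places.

p₁ = 0.0975, p₀ = 0.0696.
Under exogeneity and monotonicity, PS = (p₁ − p₀) / (1 − p₀).
PS = (0.0975 − 0.0696) / (1 − 0.0696) = 0.0279 / 0.9304 ≈ 0.0300

PS ≈ 0.030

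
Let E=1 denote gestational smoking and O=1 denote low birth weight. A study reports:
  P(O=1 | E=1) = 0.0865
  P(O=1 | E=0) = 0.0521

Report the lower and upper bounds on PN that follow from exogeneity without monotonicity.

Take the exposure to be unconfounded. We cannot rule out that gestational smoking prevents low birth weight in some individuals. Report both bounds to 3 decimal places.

0.398 ≤ PN ≤ 1.000

Let p₁ = 0.0865, p₀ = 0.0521.
Under exogeneity alone the bounds on PN are max{0,(p₁−p₀)/p₁} ≤ PN ≤ min{1,(1−p₀)/p₁}.
  lower = (p₁ − p₀)/p₁ = 0.0344 / 0.0865 ≈ 0.3977
  upper = min{1, (1 − p₀)/p₁} = 0.9479 / 0.0865 ≈ 10.9584 → capped at 1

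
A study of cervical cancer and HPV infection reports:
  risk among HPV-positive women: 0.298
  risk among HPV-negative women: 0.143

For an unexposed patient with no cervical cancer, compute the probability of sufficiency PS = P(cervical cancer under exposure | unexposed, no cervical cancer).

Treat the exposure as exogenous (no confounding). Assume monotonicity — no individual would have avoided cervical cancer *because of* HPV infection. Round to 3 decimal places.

PS ≈ 0.181

Let p₁ = 0.298, p₀ = 0.143.
Under exogeneity and monotonicity, PS = (p₁ − p₀) / (1 − p₀).
PS = (0.298 − 0.143) / (1 − 0.143) = 0.155 / 0.857 ≈ 0.1809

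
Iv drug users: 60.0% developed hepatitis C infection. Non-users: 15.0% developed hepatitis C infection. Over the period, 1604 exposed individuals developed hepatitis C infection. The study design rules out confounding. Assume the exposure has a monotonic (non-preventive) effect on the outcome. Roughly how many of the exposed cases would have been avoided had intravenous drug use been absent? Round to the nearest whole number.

p₁ = 0.6, p₀ = 0.15.
PN = (p₁ − p₀)/p₁ = (0.6 − 0.15) / 0.6 ≈ 0.75000.
Attributable cases ≈ PN × (exposed cases) = 0.75000 × 1604 ≈ 1203.00.

about 1203 cases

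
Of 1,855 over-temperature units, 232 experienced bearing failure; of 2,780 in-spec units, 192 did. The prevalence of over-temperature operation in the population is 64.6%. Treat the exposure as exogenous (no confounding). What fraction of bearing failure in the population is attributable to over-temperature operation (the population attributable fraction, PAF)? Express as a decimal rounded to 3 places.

p₁ = P(outcome | exposed) = 232/1855 = 0.12507
p₀ = P(outcome | unexposed) = 192/2780 = 0.069065
Overall risk P(Y=1) = π·p₁ + (1−π)·p₀ = 0.646×0.12507 + 0.354×0.069065 = 0.10524.
Under exogeneity, PAF = [P(Y=1) − p₀] / P(Y=1).
PAF = (0.10524 − 0.069065) / 0.10524 ≈ 0.3438

PAF ≈ 0.344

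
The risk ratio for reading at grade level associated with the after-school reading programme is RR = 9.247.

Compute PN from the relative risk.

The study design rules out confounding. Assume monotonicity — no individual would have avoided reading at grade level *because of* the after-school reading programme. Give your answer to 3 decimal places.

PN ≈ 0.892

Under exogeneity and monotonicity, PN = (RR − 1) / RR = 1 − 1/RR.
PN = (9.247 − 1) / 9.247 = 8.247 / 9.247 ≈ 0.8919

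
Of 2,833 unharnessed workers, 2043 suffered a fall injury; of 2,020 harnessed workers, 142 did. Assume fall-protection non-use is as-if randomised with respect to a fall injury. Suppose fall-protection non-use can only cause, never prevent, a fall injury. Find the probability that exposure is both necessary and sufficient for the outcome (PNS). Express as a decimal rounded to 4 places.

PNS ≈ 0.6508

p₁ = P(outcome | exposed) = 2043/2833 = 0.72114
p₀ = P(outcome | unexposed) = 142/2020 = 0.070297
Under exogeneity and monotonicity, PNS = p₁ − p₀.
PNS = 0.72114 − 0.070297 = 0.65085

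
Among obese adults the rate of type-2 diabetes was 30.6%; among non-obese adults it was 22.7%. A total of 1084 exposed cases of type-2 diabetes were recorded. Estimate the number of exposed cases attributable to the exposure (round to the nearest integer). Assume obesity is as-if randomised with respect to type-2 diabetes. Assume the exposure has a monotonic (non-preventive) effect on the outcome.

p₁ = 0.306, p₀ = 0.227.
PN = (p₁ − p₀)/p₁ = (0.306 − 0.227) / 0.306 ≈ 0.25817.
Attributable cases ≈ PN × (exposed cases) = 0.25817 × 1084 ≈ 279.86.

about 280 cases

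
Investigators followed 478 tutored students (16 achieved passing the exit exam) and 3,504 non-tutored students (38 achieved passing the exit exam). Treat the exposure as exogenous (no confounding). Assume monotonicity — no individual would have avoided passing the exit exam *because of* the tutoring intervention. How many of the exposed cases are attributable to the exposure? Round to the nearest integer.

p₁ = P(outcome | exposed) = 16/478 = 0.033473
p₀ = P(outcome | unexposed) = 38/3504 = 0.010845
PN = (p₁ − p₀)/p₁ = (0.033473 − 0.010845) / 0.033473 ≈ 0.67601.
Attributable cases ≈ PN × (exposed cases) = 0.67601 × 16 ≈ 10.82.

about 11 cases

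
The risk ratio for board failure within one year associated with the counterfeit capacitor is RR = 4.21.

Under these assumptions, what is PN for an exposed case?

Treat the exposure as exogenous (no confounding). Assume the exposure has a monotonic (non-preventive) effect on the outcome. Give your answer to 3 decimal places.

Under exogeneity and monotonicity, PN = (RR − 1) / RR = 1 − 1/RR.
PN = (4.21 − 1) / 4.21 = 3.21 / 4.21 ≈ 0.7625

PN ≈ 0.762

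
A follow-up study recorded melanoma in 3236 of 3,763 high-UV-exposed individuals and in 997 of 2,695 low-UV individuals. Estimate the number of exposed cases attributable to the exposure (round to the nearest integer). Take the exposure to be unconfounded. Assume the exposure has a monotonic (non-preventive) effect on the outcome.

p₁ = P(outcome | exposed) = 3236/3763 = 0.85995
p₀ = P(outcome | unexposed) = 997/2695 = 0.36994
PN = (p₁ − p₀)/p₁ = (0.85995 − 0.36994) / 0.85995 ≈ 0.56981.
Attributable cases ≈ PN × (exposed cases) = 0.56981 × 3236 ≈ 1843.90.

about 1844 cases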